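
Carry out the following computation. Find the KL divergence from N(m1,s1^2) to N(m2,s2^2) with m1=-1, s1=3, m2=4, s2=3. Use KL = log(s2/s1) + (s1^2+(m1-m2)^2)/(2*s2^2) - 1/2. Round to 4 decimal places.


KL divergence between normal distributions:
KL = log(s2/s1) + (s1^2 + (m1-m2)^2)/(2*s2^2) - 1/2.
log(3/3) = 0.0.
(3^2 + (-1-4)^2)/(2*3^2) = (9 + 25)/18 = 1.888889.
KL = 0.0 + 1.888889 - 0.5 = 1.3889

1.3889


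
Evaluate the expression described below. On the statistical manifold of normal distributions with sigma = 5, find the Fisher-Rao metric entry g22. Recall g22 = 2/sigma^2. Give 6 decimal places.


For the 2-parameter normal family, the Fisher metric has:
  g11 = 1/sigma^2, g22 = 2/sigma^2.
sigma = 5, sigma^2 = 25.
g22 = 0.080000

0.080000


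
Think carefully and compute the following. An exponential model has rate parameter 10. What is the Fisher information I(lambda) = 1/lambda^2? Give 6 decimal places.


Fisher information for exponential: I(lambda) = 1/lambda^2.
lambda = 10, lambda^2 = 100.
I = 1/100 = 0.010000

0.010000


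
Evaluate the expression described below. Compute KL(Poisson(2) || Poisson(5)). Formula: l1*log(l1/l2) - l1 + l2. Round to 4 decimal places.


KL divergence for Poisson:
KL = l1*log(l1/l2) - l1 + l2.
l1 = 2, l2 = 5.
log(2/5) = -0.916291.
l1*log(l1/l2) = 2 * -0.916291 = -1.832581.
KL = -1.832581 - 2 + 5 = 1.1674

1.1674


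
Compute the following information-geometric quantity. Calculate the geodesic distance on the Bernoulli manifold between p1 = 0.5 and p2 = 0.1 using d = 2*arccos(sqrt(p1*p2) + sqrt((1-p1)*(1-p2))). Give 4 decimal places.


Geodesic distance on Bernoulli manifold:
d(p1,p2) = 2*arccos(sqrt(p1*p2) + sqrt((1-p1)*(1-p2))).
sqrt(p1*p2) = sqrt(0.5*0.1) = 0.223607.
sqrt((1-p1)*(1-p2)) = sqrt(0.5*0.9) = 0.67082.
arg = 0.223607 + 0.67082 = 0.894427.
d = 2*arccos(0.894427) = 0.9273

0.9273


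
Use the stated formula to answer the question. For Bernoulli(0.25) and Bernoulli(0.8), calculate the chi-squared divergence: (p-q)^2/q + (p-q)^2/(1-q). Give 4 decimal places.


Chi-squared divergence between Bernoulli distributions:
chi^2 = (p-q)^2/q + (p-q)^2/(1-q).
p = 0.25, q = 0.8, p-q = -0.55.
(p-q)^2 = 0.3025.
term1 = 0.3025/0.8 = 0.378125.
term2 = 0.3025/0.2 = 1.5125.
chi^2 = 0.378125 + 1.5125 = 1.8906

1.8906


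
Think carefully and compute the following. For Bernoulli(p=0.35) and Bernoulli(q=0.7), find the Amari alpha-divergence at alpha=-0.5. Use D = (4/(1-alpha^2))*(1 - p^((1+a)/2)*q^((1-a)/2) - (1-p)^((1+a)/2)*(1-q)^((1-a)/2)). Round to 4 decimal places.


Amari alpha-divergence:
D = (4/(1-alpha^2))*(1 - p^((1+a)/2)*q^((1-a)/2) - (1-p)^((1+a)/2)*(1-q)^((1-a)/2)).
alpha = -0.5, p = 0.35, q = 0.7.
e1 = (1+alpha)/2 = 0.25, e2 = (1-alpha)/2 = 0.75.
t1 = p^e1 * q^e2 = 0.35^0.25 * 0.7^0.75 = 0.588627.
t2 = (1-p)^e1 * (1-q)^e2 = 0.65^0.25 * 0.3^0.75 = 0.363973.
4/(1-alpha^2) = 5.333333.
D = 5.333333*(1 - 0.588627 - 0.363973) = 0.2528

0.2528


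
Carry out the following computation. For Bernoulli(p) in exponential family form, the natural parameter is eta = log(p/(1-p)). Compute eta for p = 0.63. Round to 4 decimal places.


Natural parameter for Bernoulli: eta = log(p/(1-p)).
p = 0.63, 1-p = 0.37.
p/(1-p) = 1.702703.
eta = log(1.702703) = 0.5322

0.5322


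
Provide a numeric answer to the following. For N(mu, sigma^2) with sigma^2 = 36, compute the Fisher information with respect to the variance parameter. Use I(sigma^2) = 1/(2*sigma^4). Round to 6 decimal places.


Fisher information for variance: I(sigma^2) = 1/(2*sigma^4).
sigma^2 = 36, so sigma^4 = 1296.
I = 1/(2*1296) = 1/2592 = 0.000386

0.000386


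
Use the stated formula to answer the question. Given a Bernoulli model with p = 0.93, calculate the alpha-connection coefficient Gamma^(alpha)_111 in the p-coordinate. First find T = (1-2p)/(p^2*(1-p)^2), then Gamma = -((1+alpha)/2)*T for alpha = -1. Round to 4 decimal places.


Skewness (Amari-Chentsov) tensor: T = (1-2p)/(p^2*(1-p)^2).
p = 0.93, 1-2p = -0.86, p^2 = 0.8649, (1-p)^2 = 0.0049.
T = -0.86/(0.8649 * 0.0049) = -202.92543.
In the p-coordinate, Gamma^(alpha) = Gamma^(0) - (alpha/2)*T with Gamma^(0) = (1/2)*g'(p) = -T/2,
so Gamma^(alpha) = -((1+alpha)/2)*T.
alpha = -1, -(1+alpha)/2 = 0.0.
Gamma = 0.0 * -202.92543 = 0.0000

0.0000


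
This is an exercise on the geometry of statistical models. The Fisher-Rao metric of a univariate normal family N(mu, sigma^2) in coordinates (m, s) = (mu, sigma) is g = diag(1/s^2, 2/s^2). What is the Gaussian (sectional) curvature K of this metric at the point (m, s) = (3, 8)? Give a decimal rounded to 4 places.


The metric has the form g = (A dm^2 + B ds^2)/s^2 with A = 1, B = 2.
Substitute u = sqrt(A/B)*m: g = B*(du^2 + ds^2)/s^2, i.e. B times the
Poincare upper half-plane metric, which has constant Gaussian curvature -1.
Scaling a 2D metric by a constant c divides the Gaussian curvature by c,
so K = -1/B = -1/(2) = -0.5000 everywhere (the point (m, s) = (3, 8) is irrelevant:
the curvature is constant).
The requested Gaussian curvature is K = -0.5000.

-0.5000


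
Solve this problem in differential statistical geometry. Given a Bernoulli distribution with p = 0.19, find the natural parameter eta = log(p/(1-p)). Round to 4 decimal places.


Natural parameter for Bernoulli: eta = log(p/(1-p)).
p = 0.19, 1-p = 0.81.
p/(1-p) = 0.234568.
eta = log(0.234568) = -1.4500

-1.4500


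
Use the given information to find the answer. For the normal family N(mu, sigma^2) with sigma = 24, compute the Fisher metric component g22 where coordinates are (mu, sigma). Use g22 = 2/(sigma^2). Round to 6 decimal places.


For the 2-parameter normal family, the Fisher metric has:
  g11 = 1/sigma^2, g22 = 2/sigma^2.
sigma = 24, sigma^2 = 576.
g22 = 0.003472

0.003472


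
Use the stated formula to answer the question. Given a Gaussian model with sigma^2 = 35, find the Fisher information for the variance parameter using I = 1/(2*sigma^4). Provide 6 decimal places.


Fisher information for variance: I(sigma^2) = 1/(2*sigma^4).
sigma^2 = 35, so sigma^4 = 1225.
I = 1/(2*1225) = 1/2450 = 0.000408

0.000408


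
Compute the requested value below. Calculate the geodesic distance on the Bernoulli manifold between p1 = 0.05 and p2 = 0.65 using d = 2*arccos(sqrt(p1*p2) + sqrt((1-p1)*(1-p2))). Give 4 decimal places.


Geodesic distance on Bernoulli manifold:
d(p1,p2) = 2*arccos(sqrt(p1*p2) + sqrt((1-p1)*(1-p2))).
sqrt(p1*p2) = sqrt(0.05*0.65) = 0.180278.
sqrt((1-p1)*(1-p2)) = sqrt(0.95*0.35) = 0.576628.
arg = 0.180278 + 0.576628 = 0.756906.
d = 2*arccos(0.756906) = 1.4245

1.4245


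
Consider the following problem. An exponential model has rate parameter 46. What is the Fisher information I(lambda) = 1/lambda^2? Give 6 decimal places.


Fisher information for exponential: I(lambda) = 1/lambda^2.
lambda = 46, lambda^2 = 2116.
I = 1/2116 = 0.000473

0.000473


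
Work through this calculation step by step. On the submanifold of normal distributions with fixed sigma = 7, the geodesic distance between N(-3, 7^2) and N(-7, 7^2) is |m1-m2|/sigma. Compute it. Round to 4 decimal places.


On the fixed-variance normal subfamily, geodesic distance = |m1-m2|/sigma.
|-3 - -7| = 4.
sigma = 7.
d = 4/7 = 0.5714

0.5714


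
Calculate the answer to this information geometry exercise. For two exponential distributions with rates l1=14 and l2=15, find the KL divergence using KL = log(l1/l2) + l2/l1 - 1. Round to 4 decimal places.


KL divergence for exponential family:
KL = log(l1/l2) + l2/l1 - 1.
log(14/15) = -0.068993.
15/14 = 1.071429.
KL = -0.068993 + 1.071429 - 1 = 0.0024

0.0024


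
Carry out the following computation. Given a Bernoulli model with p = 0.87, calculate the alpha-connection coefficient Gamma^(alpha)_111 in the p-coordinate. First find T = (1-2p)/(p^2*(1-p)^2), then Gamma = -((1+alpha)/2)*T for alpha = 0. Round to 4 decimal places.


Skewness (Amari-Chentsov) tensor: T = (1-2p)/(p^2*(1-p)^2).
p = 0.87, 1-2p = -0.74, p^2 = 0.7569, (1-p)^2 = 0.0169.
T = -0.74/(0.7569 * 0.0169) = -57.850419.
In the p-coordinate, Gamma^(alpha) = Gamma^(0) - (alpha/2)*T with Gamma^(0) = (1/2)*g'(p) = -T/2,
so Gamma^(alpha) = -((1+alpha)/2)*T.
alpha = 0, -(1+alpha)/2 = -0.5.
Gamma = -0.5 * -57.850419 = 28.9252

28.9252


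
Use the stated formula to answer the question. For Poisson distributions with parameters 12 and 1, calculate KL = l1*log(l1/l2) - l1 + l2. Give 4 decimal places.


KL divergence for Poisson:
KL = l1*log(l1/l2) - l1 + l2.
l1 = 12, l2 = 1.
log(12/1) = 2.484907.
l1*log(l1/l2) = 12 * 2.484907 = 29.81888.
KL = 29.81888 - 12 + 1 = 18.8189

18.8189


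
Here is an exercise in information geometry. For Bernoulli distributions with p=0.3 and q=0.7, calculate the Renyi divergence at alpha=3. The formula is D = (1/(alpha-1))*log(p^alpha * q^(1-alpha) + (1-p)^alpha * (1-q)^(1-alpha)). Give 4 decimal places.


Renyi divergence of order alpha between Bernoulli distributions:
D = (1/(alpha-1))*log(p^alpha * q^(1-alpha) + (1-p)^alpha * (1-q)^(1-alpha)).
alpha = 3, p = 0.3, q = 0.7.
p^alpha * q^(1-alpha) = 0.3^3 * 0.7^-2 = 0.055102.
(1-p)^alpha * (1-q)^(1-alpha) = 0.7^3 * 0.3^-2 = 3.811111.
sum = 0.055102 + 3.811111 = 3.866213.
D = (1/2)*log(3.866213) = 0.6761

0.6761


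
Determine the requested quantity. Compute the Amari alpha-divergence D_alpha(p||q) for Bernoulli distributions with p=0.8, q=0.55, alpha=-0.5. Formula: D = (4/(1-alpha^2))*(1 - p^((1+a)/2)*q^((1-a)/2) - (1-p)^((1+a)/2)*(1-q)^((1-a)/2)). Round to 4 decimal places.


Amari alpha-divergence:
D = (4/(1-alpha^2))*(1 - p^((1+a)/2)*q^((1-a)/2) - (1-p)^((1+a)/2)*(1-q)^((1-a)/2)).
alpha = -0.5, p = 0.8, q = 0.55.
e1 = (1+alpha)/2 = 0.25, e2 = (1-alpha)/2 = 0.75.
t1 = p^e1 * q^e2 = 0.8^0.25 * 0.55^0.75 = 0.604011.
t2 = (1-p)^e1 * (1-q)^e2 = 0.2^0.25 * 0.45^0.75 = 0.367423.
4/(1-alpha^2) = 5.333333.
D = 5.333333*(1 - 0.604011 - 0.367423) = 0.1524

0.1524


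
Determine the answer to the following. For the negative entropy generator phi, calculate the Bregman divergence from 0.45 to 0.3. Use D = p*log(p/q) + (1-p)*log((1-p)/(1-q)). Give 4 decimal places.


Bregman divergence with negative entropy generator:
D = p*log(p/q) + (1-p)*log((1-p)/(1-q)).
p = 0.45, q = 0.3.
p*log(p/q) = 0.45*log(0.45/0.3) = 0.182459.
(1-p)*log((1-p)/(1-q)) = 0.55*log(0.55/0.7) = -0.132639.
D = 0.182459 + -0.132639 = 0.0498

0.0498


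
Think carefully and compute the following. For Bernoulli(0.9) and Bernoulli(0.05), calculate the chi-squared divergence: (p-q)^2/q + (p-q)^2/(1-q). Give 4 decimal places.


Chi-squared divergence between Bernoulli distributions:
chi^2 = (p-q)^2/q + (p-q)^2/(1-q).
p = 0.9, q = 0.05, p-q = 0.85.
(p-q)^2 = 0.7225.
term1 = 0.7225/0.05 = 14.45.
term2 = 0.7225/0.95 = 0.760526.
chi^2 = 14.45 + 0.760526 = 15.2105

15.2105


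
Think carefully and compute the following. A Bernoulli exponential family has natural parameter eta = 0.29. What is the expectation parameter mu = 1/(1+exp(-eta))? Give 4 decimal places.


Dual coordinate (expectation parameter) for Bernoulli:
mu = 1/(1+exp(-eta)).
eta = 0.29.
exp(-eta) = exp(-0.29) = 0.748264.
mu = 1/(1+0.748264) = 0.5720

0.5720


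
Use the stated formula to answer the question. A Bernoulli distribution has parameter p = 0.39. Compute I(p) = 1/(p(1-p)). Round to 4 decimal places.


For Bernoulli(p), Fisher information is I(p) = 1/(p*(1-p)).
p = 0.39, 1-p = 0.61.
p*(1-p) = 0.2379.
I(p) = 1/0.2379 = 4.2034

4.2034


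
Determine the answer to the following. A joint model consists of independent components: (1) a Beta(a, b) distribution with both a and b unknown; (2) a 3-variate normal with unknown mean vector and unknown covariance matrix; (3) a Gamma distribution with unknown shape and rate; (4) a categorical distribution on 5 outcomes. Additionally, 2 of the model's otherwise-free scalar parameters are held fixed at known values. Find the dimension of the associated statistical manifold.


The dimension of a statistical manifold equals the number of free
(independent) real parameters of the model. For a product of independent
blocks the parameter counts add.
- Beta (a, b): 2.
- 3-variate normal: 3 (mean) + 3*4/2 = 6 (symmetric covariance) = 9.
- Gamma (shape, rate): 2.
- categorical on 5 outcomes (probabilities sum to 1): 5-1 = 4.
Total = 2 + 9 + 2 + 4 = 17.
2 parameter(s) fixed at known values: 17 - 2 = 15.
Dimension = 15

15


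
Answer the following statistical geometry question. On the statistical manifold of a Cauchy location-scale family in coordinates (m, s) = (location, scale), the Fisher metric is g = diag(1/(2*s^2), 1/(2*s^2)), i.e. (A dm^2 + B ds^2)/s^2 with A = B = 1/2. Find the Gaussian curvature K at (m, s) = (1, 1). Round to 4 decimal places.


The metric has the form g = (A dm^2 + B ds^2)/s^2 with A = 1/2, B = 1/2.
Substitute u = sqrt(A/B)*m: g = B*(du^2 + ds^2)/s^2, i.e. B times the
Poincare upper half-plane metric, which has constant Gaussian curvature -1.
Scaling a 2D metric by a constant c divides the Gaussian curvature by c,
so K = -1/B = -1/(1/2) = -2.0000 everywhere (the point (m, s) = (1, 1) is irrelevant:
the curvature is constant).
The requested Gaussian curvature is K = -2.0000.

-2.0000


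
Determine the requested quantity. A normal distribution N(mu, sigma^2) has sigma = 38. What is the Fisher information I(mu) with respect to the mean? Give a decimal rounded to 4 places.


The Fisher information for the mean of a normal distribution is I(mu) = 1/sigma^2.
sigma = 38, so sigma^2 = 1444.
I(mu) = 1/1444 = 0.0007

0.0007


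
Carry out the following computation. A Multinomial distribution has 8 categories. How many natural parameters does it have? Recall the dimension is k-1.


Exponential family dimension calculation:
For Multinomial with k=8 categories, dim = k-1 = 7.

7


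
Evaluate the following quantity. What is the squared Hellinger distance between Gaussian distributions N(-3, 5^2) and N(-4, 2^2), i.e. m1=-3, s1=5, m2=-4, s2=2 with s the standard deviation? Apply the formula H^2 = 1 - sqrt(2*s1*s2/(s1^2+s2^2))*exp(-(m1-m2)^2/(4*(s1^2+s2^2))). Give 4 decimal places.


Squared Hellinger distance for Gaussians:
H^2 = 1 - sqrt(2*s1*s2/(s1^2+s2^2)) * exp(-(m1-m2)^2/(4*(s1^2+s2^2))).
s1^2 = 25, s2^2 = 4, s1^2+s2^2 = 29.
sqrt(2*5*2/(29)) = 0.830455.
(m1-m2)^2 = (1)^2 = 1.
exp(-1/(4*29)) = exp(-0.008621) = 0.991416.
H^2 = 1 - 0.830455*0.991416 = 0.1767

0.1767


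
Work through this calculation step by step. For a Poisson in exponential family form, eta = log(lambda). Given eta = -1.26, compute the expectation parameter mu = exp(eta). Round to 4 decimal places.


Expectation parameter for Poisson exponential family:
mu = exp(eta).
eta = -1.26.
mu = exp(-1.26) = 0.2837

0.2837


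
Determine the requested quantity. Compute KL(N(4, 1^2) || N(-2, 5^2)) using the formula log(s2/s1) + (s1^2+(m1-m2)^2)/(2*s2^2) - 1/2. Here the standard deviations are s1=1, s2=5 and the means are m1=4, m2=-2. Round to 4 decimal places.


KL divergence between normal distributions:
KL = log(s2/s1) + (s1^2 + (m1-m2)^2)/(2*s2^2) - 1/2.
log(5/1) = 1.609438.
(1^2 + (4--2)^2)/(2*5^2) = (1 + 36)/50 = 0.74.
KL = 1.609438 + 0.74 - 0.5 = 1.8494

1.8494


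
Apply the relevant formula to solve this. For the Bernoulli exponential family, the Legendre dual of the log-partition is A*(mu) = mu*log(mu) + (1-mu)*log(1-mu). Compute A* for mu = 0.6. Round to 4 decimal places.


Legendre transform for Bernoulli:
A*(mu) = mu*log(mu) + (1-mu)*log(1-mu).
mu = 0.6, 1-mu = 0.4.
mu*log(mu) = 0.6*log(0.6) = -0.306495.
(1-mu)*log(1-mu) = 0.4*log(0.4) = -0.366516.
A* = -0.306495 + -0.366516 = -0.6730

-0.6730


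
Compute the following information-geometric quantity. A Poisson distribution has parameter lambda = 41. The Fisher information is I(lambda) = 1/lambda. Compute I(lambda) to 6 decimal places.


Fisher information for Poisson: I(lambda) = 1/lambda.
lambda = 41.
I(lambda) = 1/41 = 0.024390

0.024390


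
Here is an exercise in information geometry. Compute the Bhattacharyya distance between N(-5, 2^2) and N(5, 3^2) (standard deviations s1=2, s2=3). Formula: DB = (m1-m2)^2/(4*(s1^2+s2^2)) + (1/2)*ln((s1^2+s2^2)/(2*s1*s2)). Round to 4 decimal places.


Bhattacharyya distance between two Gaussians:
DB = (m1-m2)^2/(4*(s1^2+s2^2)) + (1/2)*ln((s1^2+s2^2)/(2*s1*s2)).
(m1-m2)^2 = (-10)^2 = 100.
s1^2+s2^2 = 4 + 9 = 13.
term1 = 100/52 = 1.923077.
term2 = 0.5*ln(13/12.0) = 0.040021.
DB = 1.923077 + 0.040021 = 1.9631

1.9631


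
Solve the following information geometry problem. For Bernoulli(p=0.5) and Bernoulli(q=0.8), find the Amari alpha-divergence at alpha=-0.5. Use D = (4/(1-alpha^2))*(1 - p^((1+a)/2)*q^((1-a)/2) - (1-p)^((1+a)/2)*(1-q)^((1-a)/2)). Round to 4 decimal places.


Amari alpha-divergence:
D = (4/(1-alpha^2))*(1 - p^((1+a)/2)*q^((1-a)/2) - (1-p)^((1+a)/2)*(1-q)^((1-a)/2)).
alpha = -0.5, p = 0.5, q = 0.8.
e1 = (1+alpha)/2 = 0.25, e2 = (1-alpha)/2 = 0.75.
t1 = p^e1 * q^e2 = 0.5^0.25 * 0.8^0.75 = 0.711312.
t2 = (1-p)^e1 * (1-q)^e2 = 0.5^0.25 * 0.2^0.75 = 0.251487.
4/(1-alpha^2) = 5.333333.
D = 5.333333*(1 - 0.711312 - 0.251487) = 0.1984

0.1984


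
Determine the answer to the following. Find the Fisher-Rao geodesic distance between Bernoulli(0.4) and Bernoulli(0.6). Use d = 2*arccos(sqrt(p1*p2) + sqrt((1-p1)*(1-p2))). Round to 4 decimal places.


Geodesic distance on Bernoulli manifold:
d(p1,p2) = 2*arccos(sqrt(p1*p2) + sqrt((1-p1)*(1-p2))).
sqrt(p1*p2) = sqrt(0.4*0.6) = 0.489898.
sqrt((1-p1)*(1-p2)) = sqrt(0.6*0.4) = 0.489898.
arg = 0.489898 + 0.489898 = 0.979796.
d = 2*arccos(0.979796) = 0.4027

0.4027


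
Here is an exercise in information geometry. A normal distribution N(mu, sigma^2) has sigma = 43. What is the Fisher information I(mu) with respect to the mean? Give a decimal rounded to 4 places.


The Fisher information for the mean of a normal distribution is I(mu) = 1/sigma^2.
sigma = 43, so sigma^2 = 1849.
I(mu) = 1/1849 = 0.0005

0.0005


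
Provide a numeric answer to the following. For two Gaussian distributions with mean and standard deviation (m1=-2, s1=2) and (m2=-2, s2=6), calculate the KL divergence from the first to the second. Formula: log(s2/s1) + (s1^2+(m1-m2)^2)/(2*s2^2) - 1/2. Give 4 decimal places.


KL divergence between normal distributions:
KL = log(s2/s1) + (s1^2 + (m1-m2)^2)/(2*s2^2) - 1/2.
log(6/2) = 1.098612.
(2^2 + (-2--2)^2)/(2*6^2) = (4 + 0)/72 = 0.055556.
KL = 1.098612 + 0.055556 - 0.5 = 0.6542

0.6542


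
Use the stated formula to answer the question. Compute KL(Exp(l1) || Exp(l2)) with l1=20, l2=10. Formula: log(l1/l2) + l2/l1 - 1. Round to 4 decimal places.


KL divergence for exponential family:
KL = log(l1/l2) + l2/l1 - 1.
log(20/10) = 0.693147.
10/20 = 0.5.
KL = 0.693147 + 0.5 - 1 = 0.1931

0.1931


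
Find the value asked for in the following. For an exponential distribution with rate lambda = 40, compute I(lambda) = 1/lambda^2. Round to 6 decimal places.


Fisher information for exponential: I(lambda) = 1/lambda^2.
lambda = 40, lambda^2 = 1600.
I = 1/1600 = 0.000625

0.000625


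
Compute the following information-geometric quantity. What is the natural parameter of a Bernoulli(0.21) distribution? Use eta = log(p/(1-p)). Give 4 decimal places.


Natural parameter for Bernoulli: eta = log(p/(1-p)).
p = 0.21, 1-p = 0.79.
p/(1-p) = 0.265823.
eta = log(0.265823) = -1.3249

-1.3249


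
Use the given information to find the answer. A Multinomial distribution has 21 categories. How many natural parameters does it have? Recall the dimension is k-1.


Exponential family dimension calculation:
For Multinomial with k=21 categories, dim = k-1 = 20.

20


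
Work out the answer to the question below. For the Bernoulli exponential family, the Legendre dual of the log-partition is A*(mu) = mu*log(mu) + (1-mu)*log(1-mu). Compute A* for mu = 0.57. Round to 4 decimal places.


Legendre transform for Bernoulli:
A*(mu) = mu*log(mu) + (1-mu)*log(1-mu).
mu = 0.57, 1-mu = 0.43.
mu*log(mu) = 0.57*log(0.57) = -0.320408.
(1-mu)*log(1-mu) = 0.43*log(0.43) = -0.362907.
A* = -0.320408 + -0.362907 = -0.6833

-0.6833


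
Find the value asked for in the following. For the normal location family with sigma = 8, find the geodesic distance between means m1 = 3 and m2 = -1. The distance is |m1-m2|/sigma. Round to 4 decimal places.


On the fixed-variance normal subfamily, geodesic distance = |m1-m2|/sigma.
|3 - -1| = 4.
sigma = 8.
d = 4/8 = 0.5000

0.5000


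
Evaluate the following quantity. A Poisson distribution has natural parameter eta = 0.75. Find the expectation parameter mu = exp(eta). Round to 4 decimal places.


Expectation parameter for Poisson exponential family:
mu = exp(eta).
eta = 0.75.
mu = exp(0.75) = 2.1170

2.1170


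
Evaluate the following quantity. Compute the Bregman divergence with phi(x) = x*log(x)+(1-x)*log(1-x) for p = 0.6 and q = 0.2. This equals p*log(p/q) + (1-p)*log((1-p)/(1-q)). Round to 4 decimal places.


Bregman divergence with negative entropy generator:
D = p*log(p/q) + (1-p)*log((1-p)/(1-q)).
p = 0.6, q = 0.2.
p*log(p/q) = 0.6*log(0.6/0.2) = 0.659167.
(1-p)*log((1-p)/(1-q)) = 0.4*log(0.4/0.8) = -0.277259.
D = 0.659167 + -0.277259 = 0.3819

0.3819


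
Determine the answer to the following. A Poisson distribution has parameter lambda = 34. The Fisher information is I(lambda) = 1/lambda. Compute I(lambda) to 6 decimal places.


Fisher information for Poisson: I(lambda) = 1/lambda.
lambda = 34.
I(lambda) = 1/34 = 0.029412

0.029412


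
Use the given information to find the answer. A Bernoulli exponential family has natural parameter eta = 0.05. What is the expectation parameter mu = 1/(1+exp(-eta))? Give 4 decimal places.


Dual coordinate (expectation parameter) for Bernoulli:
mu = 1/(1+exp(-eta)).
eta = 0.05.
exp(-eta) = exp(-0.05) = 0.951229.
mu = 1/(1+0.951229) = 0.5125

0.5125


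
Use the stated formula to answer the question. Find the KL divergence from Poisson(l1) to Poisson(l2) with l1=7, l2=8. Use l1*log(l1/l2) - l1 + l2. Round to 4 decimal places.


KL divergence for Poisson:
KL = l1*log(l1/l2) - l1 + l2.
l1 = 7, l2 = 8.
log(7/8) = -0.133531.
l1*log(l1/l2) = 7 * -0.133531 = -0.93472.
KL = -0.93472 - 7 + 8 = 0.0653

0.0653


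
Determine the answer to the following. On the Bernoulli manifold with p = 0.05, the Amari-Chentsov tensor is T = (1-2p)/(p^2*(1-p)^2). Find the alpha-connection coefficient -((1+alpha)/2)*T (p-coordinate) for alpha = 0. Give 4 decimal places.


Skewness (Amari-Chentsov) tensor: T = (1-2p)/(p^2*(1-p)^2).
p = 0.05, 1-2p = 0.9, p^2 = 0.0025, (1-p)^2 = 0.9025.
T = 0.9/(0.0025 * 0.9025) = 398.891967.
In the p-coordinate, Gamma^(alpha) = Gamma^(0) - (alpha/2)*T with Gamma^(0) = (1/2)*g'(p) = -T/2,
so Gamma^(alpha) = -((1+alpha)/2)*T.
alpha = 0, -(1+alpha)/2 = -0.5.
Gamma = -0.5 * 398.891967 = -199.4460

-199.4460


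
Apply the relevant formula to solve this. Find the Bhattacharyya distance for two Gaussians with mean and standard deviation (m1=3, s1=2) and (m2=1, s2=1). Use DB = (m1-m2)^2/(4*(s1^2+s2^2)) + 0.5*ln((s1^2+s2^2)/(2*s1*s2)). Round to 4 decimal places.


Bhattacharyya distance between two Gaussians:
DB = (m1-m2)^2/(4*(s1^2+s2^2)) + (1/2)*ln((s1^2+s2^2)/(2*s1*s2)).
(m1-m2)^2 = (2)^2 = 4.
s1^2+s2^2 = 4 + 1 = 5.
term1 = 4/20 = 0.2.
term2 = 0.5*ln(5/4.0) = 0.111572.
DB = 0.2 + 0.111572 = 0.3116

0.3116


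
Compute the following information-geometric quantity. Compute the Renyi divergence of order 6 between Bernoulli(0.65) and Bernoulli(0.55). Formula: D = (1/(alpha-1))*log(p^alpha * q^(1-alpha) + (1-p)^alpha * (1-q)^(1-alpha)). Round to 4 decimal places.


Renyi divergence of order alpha between Bernoulli distributions:
D = (1/(alpha-1))*log(p^alpha * q^(1-alpha) + (1-p)^alpha * (1-q)^(1-alpha)).
alpha = 6, p = 0.65, q = 0.55.
p^alpha * q^(1-alpha) = 0.65^6 * 0.55^-5 = 1.498534.
(1-p)^alpha * (1-q)^(1-alpha) = 0.35^6 * 0.45^-5 = 0.09962.
sum = 1.498534 + 0.09962 = 1.598154.
D = (1/5)*log(1.598154) = 0.0938

0.0938


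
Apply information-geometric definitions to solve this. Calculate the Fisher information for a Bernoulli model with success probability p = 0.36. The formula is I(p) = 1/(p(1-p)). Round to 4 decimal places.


For Bernoulli(p), Fisher information is I(p) = 1/(p*(1-p)).
p = 0.36, 1-p = 0.64.
p*(1-p) = 0.2304.
I(p) = 1/0.2304 = 4.3403

4.3403


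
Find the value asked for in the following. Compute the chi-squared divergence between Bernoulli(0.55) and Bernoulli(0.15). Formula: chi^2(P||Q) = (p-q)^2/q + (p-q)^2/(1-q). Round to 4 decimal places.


Chi-squared divergence between Bernoulli distributions:
chi^2 = (p-q)^2/q + (p-q)^2/(1-q).
p = 0.55, q = 0.15, p-q = 0.4.
(p-q)^2 = 0.16.
term1 = 0.16/0.15 = 1.066667.
term2 = 0.16/0.85 = 0.188235.
chi^2 = 1.066667 + 0.188235 = 1.2549

1.2549


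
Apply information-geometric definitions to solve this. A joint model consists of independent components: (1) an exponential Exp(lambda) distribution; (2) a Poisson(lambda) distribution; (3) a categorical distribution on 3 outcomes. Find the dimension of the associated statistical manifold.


The dimension of a statistical manifold equals the number of free
(independent) real parameters of the model. For a product of independent
blocks the parameter counts add.
- exponential (lambda): 1.
- Poisson (lambda): 1.
- categorical on 3 outcomes (probabilities sum to 1): 3-1 = 2.
Total = 1 + 1 + 2 = 4.
Dimension = 4

4


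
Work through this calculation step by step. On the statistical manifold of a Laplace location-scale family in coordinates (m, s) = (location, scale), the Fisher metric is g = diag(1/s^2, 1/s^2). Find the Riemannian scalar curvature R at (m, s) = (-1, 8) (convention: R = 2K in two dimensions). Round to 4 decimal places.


The metric has the form g = (A dm^2 + B ds^2)/s^2 with A = 1, B = 1.
Substitute u = sqrt(A/B)*m: g = B*(du^2 + ds^2)/s^2, i.e. B times the
Poincare upper half-plane metric, which has constant Gaussian curvature -1.
Scaling a 2D metric by a constant c divides the Gaussian curvature by c,
so K = -1/B = -1/(1) = -1.0000 everywhere (the point (m, s) = (-1, 8) is irrelevant:
the curvature is constant).
Scalar curvature in dimension 2: R = 2K = -2/(1) = -2.0000.

-2.0000


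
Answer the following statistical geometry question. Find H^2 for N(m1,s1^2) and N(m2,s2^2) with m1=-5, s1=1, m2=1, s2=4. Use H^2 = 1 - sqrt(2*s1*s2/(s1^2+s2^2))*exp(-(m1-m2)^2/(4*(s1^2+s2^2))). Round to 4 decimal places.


Squared Hellinger distance for Gaussians:
H^2 = 1 - sqrt(2*s1*s2/(s1^2+s2^2)) * exp(-(m1-m2)^2/(4*(s1^2+s2^2))).
s1^2 = 1, s2^2 = 16, s1^2+s2^2 = 17.
sqrt(2*1*4/(17)) = 0.685994.
(m1-m2)^2 = (-6)^2 = 36.
exp(-36/(4*17)) = exp(-0.529412) = 0.588951.
H^2 = 1 - 0.685994*0.588951 = 0.5960

0.5960


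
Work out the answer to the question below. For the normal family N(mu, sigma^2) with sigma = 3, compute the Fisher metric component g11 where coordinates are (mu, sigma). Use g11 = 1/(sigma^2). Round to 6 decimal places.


For the 2-parameter normal family, the Fisher metric has:
  g11 = 1/sigma^2, g22 = 2/sigma^2.
sigma = 3, sigma^2 = 9.
g11 = 0.111111

0.111111


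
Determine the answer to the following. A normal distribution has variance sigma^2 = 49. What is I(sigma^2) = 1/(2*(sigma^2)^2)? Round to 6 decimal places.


Fisher information for variance: I(sigma^2) = 1/(2*sigma^4).
sigma^2 = 49, so sigma^4 = 2401.
I = 1/(2*2401) = 1/4802 = 0.000208

0.000208


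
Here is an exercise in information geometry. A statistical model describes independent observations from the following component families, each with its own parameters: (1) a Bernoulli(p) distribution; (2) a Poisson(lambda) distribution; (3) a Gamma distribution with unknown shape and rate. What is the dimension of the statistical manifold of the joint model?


The dimension of a statistical manifold equals the number of free
(independent) real parameters of the model. For a product of independent
blocks the parameter counts add.
- Bernoulli (p): 1.
- Poisson (lambda): 1.
- Gamma (shape, rate): 2.
Total = 1 + 1 + 2 = 4.
Dimension = 4

4


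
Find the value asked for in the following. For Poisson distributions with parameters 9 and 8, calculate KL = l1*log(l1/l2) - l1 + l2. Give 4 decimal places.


KL divergence for Poisson:
KL = l1*log(l1/l2) - l1 + l2.
l1 = 9, l2 = 8.
log(9/8) = 0.117783.
l1*log(l1/l2) = 9 * 0.117783 = 1.060047.
KL = 1.060047 - 9 + 8 = 0.0600

0.0600


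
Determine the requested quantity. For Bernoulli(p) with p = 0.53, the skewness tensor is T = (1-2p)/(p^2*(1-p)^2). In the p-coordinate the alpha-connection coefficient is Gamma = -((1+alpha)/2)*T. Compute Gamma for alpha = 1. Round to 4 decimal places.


Skewness (Amari-Chentsov) tensor: T = (1-2p)/(p^2*(1-p)^2).
p = 0.53, 1-2p = -0.06, p^2 = 0.2809, (1-p)^2 = 0.2209.
T = -0.06/(0.2809 * 0.2209) = -0.96695.
In the p-coordinate, Gamma^(alpha) = Gamma^(0) - (alpha/2)*T with Gamma^(0) = (1/2)*g'(p) = -T/2,
so Gamma^(alpha) = -((1+alpha)/2)*T.
alpha = 1, -(1+alpha)/2 = -1.0.
Gamma = -1.0 * -0.96695 = 0.9669

0.9669


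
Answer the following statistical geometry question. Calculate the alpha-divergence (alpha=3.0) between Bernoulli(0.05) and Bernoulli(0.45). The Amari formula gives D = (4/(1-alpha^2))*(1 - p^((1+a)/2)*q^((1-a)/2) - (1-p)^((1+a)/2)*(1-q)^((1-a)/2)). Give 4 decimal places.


Amari alpha-divergence:
D = (4/(1-alpha^2))*(1 - p^((1+a)/2)*q^((1-a)/2) - (1-p)^((1+a)/2)*(1-q)^((1-a)/2)).
alpha = 3.0, p = 0.05, q = 0.45.
e1 = (1+alpha)/2 = 2.0, e2 = (1-alpha)/2 = -1.0.
t1 = p^e1 * q^e2 = 0.05^2.0 * 0.45^-1.0 = 0.005556.
t2 = (1-p)^e1 * (1-q)^e2 = 0.95^2.0 * 0.55^-1.0 = 1.640909.
4/(1-alpha^2) = -0.5.
D = -0.5*(1 - 0.005556 - 1.640909) = 0.3232

0.3232


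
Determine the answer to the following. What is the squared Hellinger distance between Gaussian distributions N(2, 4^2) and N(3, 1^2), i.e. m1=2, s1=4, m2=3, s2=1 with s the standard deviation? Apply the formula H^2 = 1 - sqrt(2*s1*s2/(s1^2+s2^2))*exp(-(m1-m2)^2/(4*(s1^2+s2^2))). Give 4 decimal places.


Squared Hellinger distance for Gaussians:
H^2 = 1 - sqrt(2*s1*s2/(s1^2+s2^2)) * exp(-(m1-m2)^2/(4*(s1^2+s2^2))).
s1^2 = 16, s2^2 = 1, s1^2+s2^2 = 17.
sqrt(2*4*1/(17)) = 0.685994.
(m1-m2)^2 = (-1)^2 = 1.
exp(-1/(4*17)) = exp(-0.014706) = 0.985402.
H^2 = 1 - 0.685994*0.985402 = 0.3240

0.3240


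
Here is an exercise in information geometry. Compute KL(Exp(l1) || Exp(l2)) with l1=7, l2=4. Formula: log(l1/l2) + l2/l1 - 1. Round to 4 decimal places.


KL divergence for exponential family:
KL = log(l1/l2) + l2/l1 - 1.
log(7/4) = 0.559616.
4/7 = 0.571429.
KL = 0.559616 + 0.571429 - 1 = 0.1310

0.1310


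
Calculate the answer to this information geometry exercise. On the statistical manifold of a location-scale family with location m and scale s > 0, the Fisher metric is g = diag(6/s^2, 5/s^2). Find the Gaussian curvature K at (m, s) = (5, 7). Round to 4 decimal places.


The metric has the form g = (A dm^2 + B ds^2)/s^2 with A = 6, B = 5.
Substitute u = sqrt(A/B)*m: g = B*(du^2 + ds^2)/s^2, i.e. B times the
Poincare upper half-plane metric, which has constant Gaussian curvature -1.
Scaling a 2D metric by a constant c divides the Gaussian curvature by c,
so K = -1/B = -1/(5) = -0.2000 everywhere (the point (m, s) = (5, 7) is irrelevant:
the curvature is constant).
The requested Gaussian curvature is K = -0.2000.

-0.2000


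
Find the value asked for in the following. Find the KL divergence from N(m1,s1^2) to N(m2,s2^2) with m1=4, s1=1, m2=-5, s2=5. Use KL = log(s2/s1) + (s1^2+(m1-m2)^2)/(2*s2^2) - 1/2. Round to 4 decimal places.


KL divergence between normal distributions:
KL = log(s2/s1) + (s1^2 + (m1-m2)^2)/(2*s2^2) - 1/2.
log(5/1) = 1.609438.
(1^2 + (4--5)^2)/(2*5^2) = (1 + 81)/50 = 1.64.
KL = 1.609438 + 1.64 - 0.5 = 2.7494

2.7494


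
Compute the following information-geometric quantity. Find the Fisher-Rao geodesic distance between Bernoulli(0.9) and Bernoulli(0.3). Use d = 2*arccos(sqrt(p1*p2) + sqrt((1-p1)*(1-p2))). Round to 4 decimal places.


Geodesic distance on Bernoulli manifold:
d(p1,p2) = 2*arccos(sqrt(p1*p2) + sqrt((1-p1)*(1-p2))).
sqrt(p1*p2) = sqrt(0.9*0.3) = 0.519615.
sqrt((1-p1)*(1-p2)) = sqrt(0.1*0.7) = 0.264575.
arg = 0.519615 + 0.264575 = 0.78419.
d = 2*arccos(0.78419) = 1.3388

1.3388


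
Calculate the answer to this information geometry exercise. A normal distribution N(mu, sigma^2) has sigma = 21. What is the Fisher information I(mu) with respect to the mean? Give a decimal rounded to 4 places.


The Fisher information for the mean of a normal distribution is I(mu) = 1/sigma^2.
sigma = 21, so sigma^2 = 441.
I(mu) = 1/441 = 0.0023

0.0023


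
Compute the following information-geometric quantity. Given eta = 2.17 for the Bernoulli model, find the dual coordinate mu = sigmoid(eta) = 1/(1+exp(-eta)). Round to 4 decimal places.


Dual coordinate (expectation parameter) for Bernoulli:
mu = 1/(1+exp(-eta)).
eta = 2.17.
exp(-eta) = exp(-2.17) = 0.114178.
mu = 1/(1+0.114178) = 0.8975

0.8975


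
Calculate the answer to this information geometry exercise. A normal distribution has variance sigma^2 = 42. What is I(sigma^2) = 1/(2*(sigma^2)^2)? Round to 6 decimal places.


Fisher information for variance: I(sigma^2) = 1/(2*sigma^4).
sigma^2 = 42, so sigma^4 = 1764.
I = 1/(2*1764) = 1/3528 = 0.000283

0.000283


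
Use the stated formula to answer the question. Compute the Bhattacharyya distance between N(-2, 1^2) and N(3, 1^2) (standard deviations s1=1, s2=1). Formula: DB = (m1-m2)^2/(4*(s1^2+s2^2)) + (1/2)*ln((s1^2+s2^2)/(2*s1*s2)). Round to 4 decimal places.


Bhattacharyya distance between two Gaussians:
DB = (m1-m2)^2/(4*(s1^2+s2^2)) + (1/2)*ln((s1^2+s2^2)/(2*s1*s2)).
(m1-m2)^2 = (-5)^2 = 25.
s1^2+s2^2 = 1 + 1 = 2.
term1 = 25/8 = 3.125.
term2 = 0.5*ln(2/2.0) = 0.0.
DB = 3.125 + 0.0 = 3.1250

3.1250


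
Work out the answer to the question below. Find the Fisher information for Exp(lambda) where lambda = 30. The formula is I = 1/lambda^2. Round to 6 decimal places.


Fisher information for exponential: I(lambda) = 1/lambda^2.
lambda = 30, lambda^2 = 900.
I = 1/900 = 0.001111

0.001111


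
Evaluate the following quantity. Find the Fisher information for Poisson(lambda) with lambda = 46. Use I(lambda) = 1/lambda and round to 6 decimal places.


Fisher information for Poisson: I(lambda) = 1/lambda.
lambda = 46.
I(lambda) = 1/46 = 0.021739

0.021739


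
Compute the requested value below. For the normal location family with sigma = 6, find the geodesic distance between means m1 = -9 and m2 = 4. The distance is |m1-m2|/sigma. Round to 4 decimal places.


On the fixed-variance normal subfamily, geodesic distance = |m1-m2|/sigma.
|-9 - 4| = 13.
sigma = 6.
d = 13/6 = 2.1667

2.1667


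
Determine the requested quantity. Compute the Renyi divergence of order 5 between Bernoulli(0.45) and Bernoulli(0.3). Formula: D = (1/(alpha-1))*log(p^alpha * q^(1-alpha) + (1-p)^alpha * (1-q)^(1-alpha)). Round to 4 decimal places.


Renyi divergence of order alpha between Bernoulli distributions:
D = (1/(alpha-1))*log(p^alpha * q^(1-alpha) + (1-p)^alpha * (1-q)^(1-alpha)).
alpha = 5, p = 0.45, q = 0.3.
p^alpha * q^(1-alpha) = 0.45^5 * 0.3^-4 = 2.278125.
(1-p)^alpha * (1-q)^(1-alpha) = 0.55^5 * 0.7^-4 = 0.209614.
sum = 2.278125 + 0.209614 = 2.487739.
D = (1/4)*log(2.487739) = 0.2278

0.2278


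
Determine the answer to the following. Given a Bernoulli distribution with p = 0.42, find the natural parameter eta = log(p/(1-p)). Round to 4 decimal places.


Natural parameter for Bernoulli: eta = log(p/(1-p)).
p = 0.42, 1-p = 0.58.
p/(1-p) = 0.724138.
eta = log(0.724138) = -0.3228

-0.3228


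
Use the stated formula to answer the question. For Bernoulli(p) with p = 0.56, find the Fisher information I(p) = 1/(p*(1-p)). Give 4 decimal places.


For Bernoulli(p), Fisher information is I(p) = 1/(p*(1-p)).
p = 0.56, 1-p = 0.44.
p*(1-p) = 0.2464.
I(p) = 1/0.2464 = 4.0584

4.0584


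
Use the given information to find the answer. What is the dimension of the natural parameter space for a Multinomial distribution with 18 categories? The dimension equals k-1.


Exponential family dimension calculation:
For Multinomial with k=18 categories, dim = k-1 = 17.

17


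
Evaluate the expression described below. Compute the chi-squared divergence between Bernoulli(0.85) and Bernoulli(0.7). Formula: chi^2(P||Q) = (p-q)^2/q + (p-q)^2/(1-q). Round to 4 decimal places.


Chi-squared divergence between Bernoulli distributions:
chi^2 = (p-q)^2/q + (p-q)^2/(1-q).
p = 0.85, q = 0.7, p-q = 0.15.
(p-q)^2 = 0.0225.
term1 = 0.0225/0.7 = 0.032143.
term2 = 0.0225/0.3 = 0.075.
chi^2 = 0.032143 + 0.075 = 0.1071

0.1071


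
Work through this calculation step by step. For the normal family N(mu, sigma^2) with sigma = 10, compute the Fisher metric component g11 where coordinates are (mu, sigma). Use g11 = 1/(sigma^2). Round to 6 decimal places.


For the 2-parameter normal family, the Fisher metric has:
  g11 = 1/sigma^2, g22 = 2/sigma^2.
sigma = 10, sigma^2 = 100.
g11 = 0.010000

0.010000


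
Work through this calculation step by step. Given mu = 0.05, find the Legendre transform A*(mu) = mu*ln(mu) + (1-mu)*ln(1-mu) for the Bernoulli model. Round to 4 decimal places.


Legendre transform for Bernoulli:
A*(mu) = mu*log(mu) + (1-mu)*log(1-mu).
mu = 0.05, 1-mu = 0.95.
mu*log(mu) = 0.05*log(0.05) = -0.149787.
(1-mu)*log(1-mu) = 0.95*log(0.95) = -0.048729.
A* = -0.149787 + -0.048729 = -0.1985

-0.1985


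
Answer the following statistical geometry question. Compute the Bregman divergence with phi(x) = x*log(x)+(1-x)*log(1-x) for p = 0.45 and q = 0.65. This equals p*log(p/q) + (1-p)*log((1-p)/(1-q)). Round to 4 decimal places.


Bregman divergence with negative entropy generator:
D = p*log(p/q) + (1-p)*log((1-p)/(1-q)).
p = 0.45, q = 0.65.
p*log(p/q) = 0.45*log(0.45/0.65) = -0.165476.
(1-p)*log((1-p)/(1-q)) = 0.55*log(0.55/0.35) = 0.248592.
D = -0.165476 + 0.248592 = 0.0831

0.0831


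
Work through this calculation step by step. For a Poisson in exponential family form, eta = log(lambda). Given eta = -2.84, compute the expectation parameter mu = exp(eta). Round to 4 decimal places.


Expectation parameter for Poisson exponential family:
mu = exp(eta).
eta = -2.84.
mu = exp(-2.84) = 0.0584

0.0584


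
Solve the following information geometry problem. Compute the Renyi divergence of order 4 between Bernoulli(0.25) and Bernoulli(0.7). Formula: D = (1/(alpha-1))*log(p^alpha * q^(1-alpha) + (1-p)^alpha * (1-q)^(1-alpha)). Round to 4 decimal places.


Renyi divergence of order alpha between Bernoulli distributions:
D = (1/(alpha-1))*log(p^alpha * q^(1-alpha) + (1-p)^alpha * (1-q)^(1-alpha)).
alpha = 4, p = 0.25, q = 0.7.
p^alpha * q^(1-alpha) = 0.25^4 * 0.7^-3 = 0.011388.
(1-p)^alpha * (1-q)^(1-alpha) = 0.75^4 * 0.3^-3 = 11.71875.
sum = 0.011388 + 11.71875 = 11.730138.
D = (1/3)*log(11.730138) = 0.8207

0.8207


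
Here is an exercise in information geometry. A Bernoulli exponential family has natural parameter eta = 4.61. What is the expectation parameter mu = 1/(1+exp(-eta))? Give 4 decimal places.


Dual coordinate (expectation parameter) for Bernoulli:
mu = 1/(1+exp(-eta)).
eta = 4.61.
exp(-eta) = exp(-4.61) = 0.009952.
mu = 1/(1+0.009952) = 0.9901

0.9901


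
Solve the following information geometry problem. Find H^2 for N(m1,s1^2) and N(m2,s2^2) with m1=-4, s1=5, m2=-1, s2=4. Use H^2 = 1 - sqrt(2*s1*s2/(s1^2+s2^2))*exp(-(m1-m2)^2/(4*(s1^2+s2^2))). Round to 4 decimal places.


Squared Hellinger distance for Gaussians:
H^2 = 1 - sqrt(2*s1*s2/(s1^2+s2^2)) * exp(-(m1-m2)^2/(4*(s1^2+s2^2))).
s1^2 = 25, s2^2 = 16, s1^2+s2^2 = 41.
sqrt(2*5*4/(41)) = 0.98773.
(m1-m2)^2 = (-3)^2 = 9.
exp(-9/(4*41)) = exp(-0.054878) = 0.946601.
H^2 = 1 - 0.98773*0.946601 = 0.0650

0.0650


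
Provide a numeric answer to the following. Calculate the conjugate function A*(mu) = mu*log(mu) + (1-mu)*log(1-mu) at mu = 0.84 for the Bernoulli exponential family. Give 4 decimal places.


Legendre transform for Bernoulli:
A*(mu) = mu*log(mu) + (1-mu)*log(1-mu).
mu = 0.84, 1-mu = 0.16.
mu*log(mu) = 0.84*log(0.84) = -0.146457.
(1-mu)*log(1-mu) = 0.16*log(0.16) = -0.293213.
A* = -0.146457 + -0.293213 = -0.4397

-0.4397
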